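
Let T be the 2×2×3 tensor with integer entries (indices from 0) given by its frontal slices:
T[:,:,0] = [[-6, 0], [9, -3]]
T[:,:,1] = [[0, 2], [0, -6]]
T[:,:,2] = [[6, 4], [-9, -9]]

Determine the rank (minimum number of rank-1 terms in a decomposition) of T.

2

Lower bound: in the mode-1 unfolding of T (rows indexed by i, columns by (j,k)) the 2×2 minor on rows i ∈ {0, 1}, columns (j,k) ∈ {(0,0), (1,0)} is det [[-6, 0], [9, -3]] = 18 ≠ 0, so that unfolding has rank ≥ 2 and hence rank(T) ≥ 2 (CP rank is at least every unfolding rank, though it can be larger).
Upper bound: with S_k = T[:,:,k], the two rank-1 terms a₁b₁ᵀ, a₂b₂ᵀ are the rank-1 members of the pencil x·S₀ + y·S₁.
det(x·S₀ + y·S₁) is 18·x² + 18·xy = 18·(x + y)(x), vanishing at (x:y) = (1:-1) and (0:1).
M₁ = S₀ − S₁ = [[-6, -2], [9, 3]] = −[2, -3][3, 1]ᵀ and M₂ = S₁ = [[0, 2], [0, -6]] = 2·[1, -3][0, 1]ᵀ, so take a₁ = [2, -3], b₁ = [3, 1], a₂ = [1, -3], b₂ = [0, 1].
Each slice is an integer combination of E₁ = a₁b₁ᵀ and E₂ = a₂b₂ᵀ: S₀ = −E₁ + 2·E₂, S₁ = 2·E₂, S₂ = E₁ + 2·E₂; reading off coefficients, c₁ = [-1, 0, 1] and c₂ = [2, 2, 2].
Hence T = [2, -3] ⊗ [3, 1] ⊗ [-1, 0, 1] + [1, -3] ⊗ [0, 1] ⊗ [2, 2, 2], so rank(T) ≤ 2.
These bounds meet, so rank(T) = 2.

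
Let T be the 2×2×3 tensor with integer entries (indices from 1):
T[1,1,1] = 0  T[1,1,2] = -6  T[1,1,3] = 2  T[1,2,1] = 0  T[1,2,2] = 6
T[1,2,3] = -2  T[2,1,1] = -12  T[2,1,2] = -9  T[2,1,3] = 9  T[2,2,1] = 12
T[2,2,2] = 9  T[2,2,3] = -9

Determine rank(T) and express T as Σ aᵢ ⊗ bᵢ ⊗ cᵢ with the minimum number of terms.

rank(T) = 2

Lower bound: the mode-3 unfolding of T (rows indexed by k, columns by (i,j) = (1,1), (1,2), (2,1), (2,2)) is [[0, 0, -12, 12], [-6, 6, -9, 9], [2, -2, 9, -9]].
There the 2×2 minor on rows k ∈ {1, 2}, columns (i,j) ∈ {(1,1), (2,1)} is det [[0, -12], [-6, -9]] = -72 ≠ 0, so this unfolding has rank ≥ 2; CP rank is at least every unfolding rank, so rank(T) ≥ 2. (This is only a lower bound: in general the CP rank may exceed every unfolding rank, so we still need to exhibit 2 rank-1 terms summing to T.)
Upper bound — finding two terms. Every mode-2 slice of T is a multiple of one matrix: T[:,j,:] = b[j]·M with b = [1, -1] and M = [[0, -6, 2], [-12, -9, 9]] (rows indexed by i, columns by k). So it suffices to write M as a sum of two rank-1 matrices.
Splitting M by its rows (i = 1, 2), M = [1, 0][0, -6, 2]ᵀ + [0, 1][-12, -9, 9]ᵀ.
Hence T = [1, 0] ⊗ [1, -1] ⊗ [0, -6, 2] + [0, 1] ⊗ [1, -1] ⊗ [-12, -9, 9], so rank(T) ≤ 2.
These bounds meet, so rank(T) = 2.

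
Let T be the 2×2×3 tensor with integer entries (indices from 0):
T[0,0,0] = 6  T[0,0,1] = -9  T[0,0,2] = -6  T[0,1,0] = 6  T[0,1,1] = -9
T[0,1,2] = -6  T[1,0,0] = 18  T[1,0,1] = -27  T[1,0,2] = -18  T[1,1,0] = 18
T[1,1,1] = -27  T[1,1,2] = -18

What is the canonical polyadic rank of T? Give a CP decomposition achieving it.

Lower bound: T ≠ 0 (e.g. T[0,0,0] = 6), so rank(T) ≥ 1.
Upper bound: if T = a ⊗ b ⊗ c then every fibre of T is a multiple of the corresponding factor, so read the factors off the fibres through the nonzero entry T[0,0,0] = 6.
The mode-1 fibre T[:,0,0] = [6, 18] gives a = [1, 3] (primitive direction); the mode-2 fibre T[0,:,0] = [6, 6] gives b = [1, 1]; then c[k] = T[0,0,k] / (a[0]·b[0]) = [6, -9, -6] / 1 = [6, -9, -6].
Expanding [1, 3] ⊗ [1, 1] ⊗ [6, -9, -6] reproduces all 12 entries of T, so T = [1, 3] ⊗ [1, 1] ⊗ [6, -9, -6] and rank(T) ≤ 1.
These bounds meet, so rank(T) = 1.

rank(T) = 1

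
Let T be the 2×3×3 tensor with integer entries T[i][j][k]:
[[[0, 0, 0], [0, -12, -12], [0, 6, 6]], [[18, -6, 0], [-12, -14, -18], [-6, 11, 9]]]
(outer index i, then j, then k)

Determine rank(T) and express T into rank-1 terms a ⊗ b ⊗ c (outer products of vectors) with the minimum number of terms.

Lower bound: the mode-2 unfolding of T (rows indexed by j, columns by (i,k) = (0,0), (0,1), (0,2), (1,0), (1,1), (1,2)) is [[0, 0, 0, 18, -6, 0], [0, -12, -12, -12, -14, -18], [0, 6, 6, -6, 11, 9]].
There the 2×2 minor on rows j ∈ {0, 1}, columns (i,k) ∈ {(0,1), (1,0)} is det [[0, 18], [-12, -12]] = 216 ≠ 0, so this unfolding has rank ≥ 2; CP rank is at least every unfolding rank, so rank(T) ≥ 2. (Flattening ranks never certify an upper bound on CP rank; for that we must actually write T with 2 rank-1 terms.)
Upper bound — finding two terms. Write S_k = T[:,:,k] for the frontal slices: S₀ = [[0, 0, 0], [18, -12, -6]], S₁ = [[0, -12, 6], [-6, -14, 11]], S₂ = [[0, -12, 6], [0, -18, 9]].
If T = a₁ ⊗ b₁ ⊗ c₁ + a₂ ⊗ b₂ ⊗ c₂ then each S_k = c₁[k]·a₁b₁ᵀ + c₂[k]·a₂b₂ᵀ. S₀ and S₁ are linearly independent, so a₁b₁ᵀ and a₂b₂ᵀ must span the same plane of matrices: they are the rank-1 matrices of the form x·S₀ + y·S₁.
The 2×2 minor of x·S₀ + y·S₁ on rows {0,1}, columns {0,1} is 216·xy − 72·y² = 72·(3·x − y)(y), vanishing at (x:y) = (1:3) and (1:0).
M₁ = S₀ + 3·S₁ = [[0, -36, 18], [0, -54, 27]] = (-9)·[2, 3][0, 2, -1]ᵀ and M₂ = S₀ = [[0, 0, 0], [18, -12, -6]] = 6·[0, 1][3, -2, -1]ᵀ, so take a₁ = [2, 3], b₁ = [0, 2, -1], a₂ = [0, 1], b₂ = [3, -2, -1].
Each slice is an integer combination of E₁ = a₁b₁ᵀ and E₂ = a₂b₂ᵀ: S₀ = 6·E₂, S₁ = −3·E₁ − 2·E₂, S₂ = −3·E₁; reading off coefficients, c₁ = [0, -3, -3] and c₂ = [6, -2, 0].
Hence T = [2, 3] ⊗ [0, 2, -1] ⊗ [0, -3, -3] + [0, 1] ⊗ [3, -2, -1] ⊗ [6, -2, 0], so rank(T) ≤ 2.
These bounds meet, so rank(T) = 2.

rank(T) = 2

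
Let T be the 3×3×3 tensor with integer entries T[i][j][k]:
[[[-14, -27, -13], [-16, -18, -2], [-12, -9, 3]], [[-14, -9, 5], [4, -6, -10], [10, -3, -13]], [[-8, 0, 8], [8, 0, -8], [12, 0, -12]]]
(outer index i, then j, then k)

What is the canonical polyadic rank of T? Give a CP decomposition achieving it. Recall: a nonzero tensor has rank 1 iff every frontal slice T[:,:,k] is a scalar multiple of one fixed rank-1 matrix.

rank(T) = 2

Lower bound: in the mode-1 unfolding of T (rows indexed by i, columns by (j,k)) the 2×2 minor on rows i ∈ {0, 1}, columns (j,k) ∈ {(0,0), (0,1)} is det [[-14, -27], [-14, -9]] = -252 ≠ 0, so that unfolding has rank ≥ 2 and hence rank(T) ≥ 2 (CP rank is at least every unfolding rank, though it can be larger).
Upper bound: with S_k = T[:,:,k], the two rank-1 terms a₁b₁ᵀ, a₂b₂ᵀ are the rank-1 members of the pencil x·S₀ + y·S₁.
The 2×2 minor of x·S₀ + y·S₁ on rows {0,1}, columns {0,1} is −280·x² − 420·xy = (-140)·(2·x + 3·y)(x), vanishing at (x:y) = (3:-2) and (0:1).
M₁ = 3·S₀ − 2·S₁ = [[12, -12, -18], [-24, 24, 36], [-24, 24, 36]] = 6·[1, -2, -2][2, -2, -3]ᵀ and M₂ = S₁ = [[-27, -18, -9], [-9, -6, -3], [0, 0, 0]] = (-3)·[3, 1, 0][3, 2, 1]ᵀ, so take a₁ = [1, -2, -2], b₁ = [2, -2, -3], a₂ = [3, 1, 0], b₂ = [3, 2, 1].
Each slice is an integer combination of E₁ = a₁b₁ᵀ and E₂ = a₂b₂ᵀ: S₀ = 2·E₁ − 2·E₂, S₁ = −3·E₂, S₂ = −2·E₁ − E₂; reading off coefficients, c₁ = [2, 0, -2] and c₂ = [-2, -3, -1].
Hence T = [1, -2, -2] (x) [2, -2, -3] (x) [2, 0, -2] + [3, 1, 0] (x) [3, 2, 1] (x) [-2, -3, -1], so rank(T) ≤ 2.
These bounds meet, so rank(T) = 2.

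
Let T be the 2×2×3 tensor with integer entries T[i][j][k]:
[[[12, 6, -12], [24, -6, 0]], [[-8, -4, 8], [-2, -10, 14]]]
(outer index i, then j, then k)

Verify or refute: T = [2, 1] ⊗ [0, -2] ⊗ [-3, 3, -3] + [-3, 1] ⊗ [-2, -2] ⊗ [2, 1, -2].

Reconstruct entry (1,0,0) from the claimed factors: Σₗ aₗ[1]bₗ[0]cₗ[0] = (1)·(0)·(-3) + (1)·(-2)·(2) = -4, but T[1,0,0] = -8. The claim is false.

No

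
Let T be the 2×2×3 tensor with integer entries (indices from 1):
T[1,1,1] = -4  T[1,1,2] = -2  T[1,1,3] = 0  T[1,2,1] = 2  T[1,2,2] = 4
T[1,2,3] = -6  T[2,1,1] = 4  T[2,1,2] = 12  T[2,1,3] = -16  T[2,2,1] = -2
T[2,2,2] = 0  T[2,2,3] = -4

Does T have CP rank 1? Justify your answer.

The mode-3 unfolding of T (rows indexed by k, columns by (i,j) = (1,1), (1,2), (2,1), (2,2)) is [[-4, 2, 4, -2], [-2, 4, 12, 0], [0, -6, -16, -4]].
There the 3×3 minor on rows k ∈ {1, 2, 3}, columns (i,j) ∈ {(1,1), (1,2), (2,1)} is det [[-4, 2, 4], [-2, 4, 12], [0, -6, -16]] = -48 ≠ 0, so this unfolding has rank ≥ 3; CP rank is at least every unfolding rank, so rank(T) ≥ 3.
In particular rank(T) ≥ 3 > 1, so T is not rank-1.

No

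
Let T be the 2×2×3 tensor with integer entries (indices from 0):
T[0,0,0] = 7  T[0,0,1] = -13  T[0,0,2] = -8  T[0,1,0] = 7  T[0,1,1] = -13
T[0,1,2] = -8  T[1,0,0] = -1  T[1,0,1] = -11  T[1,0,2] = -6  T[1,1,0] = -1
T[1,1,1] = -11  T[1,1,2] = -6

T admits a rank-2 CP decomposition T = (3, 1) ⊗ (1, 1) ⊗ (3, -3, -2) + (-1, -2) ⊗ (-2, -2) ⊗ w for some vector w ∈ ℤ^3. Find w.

w = (-1, -2, -1)

Subtract the known terms from T to get the rank-1 residual R = (-1, -2) ⊗ (-2, -2) ⊗ w, so R[i,j,k] = a[i]·b[j]·w[k]. Pick indices with nonzero a[0]·b[0] = (-1)·(-2) = 2. Only the fibre through (0,0,·) is needed: R[0,0,:] = T[0,0,:] − Σₗ aₗ[0]bₗ[0]cₗ = [7, -13, -8] − (3)·(1)·(3, -3, -2) = [-2, -4, -2]. Then w[k] = R[0,0,k] / 2 for each k, giving w = [-2, -4, -2] / 2 = (-1, -2, -1).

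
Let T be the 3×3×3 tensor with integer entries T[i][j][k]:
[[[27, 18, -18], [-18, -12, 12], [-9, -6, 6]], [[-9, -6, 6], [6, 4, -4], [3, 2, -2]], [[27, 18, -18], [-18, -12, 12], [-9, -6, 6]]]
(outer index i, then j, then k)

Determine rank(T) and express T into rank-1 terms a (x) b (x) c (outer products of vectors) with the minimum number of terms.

Lower bound: T ≠ 0 (e.g. T[0,0,0] = 27), so rank(T) ≥ 1.
Upper bound: the mode-1 fibre T[:,0,0] = [27, -9, 27] gives a = [3, -1, 3] (primitive direction); the mode-2 fibre T[0,:,0] = [27, -18, -9] gives b = [3, -2, -1]; then c[k] = T[0,0,k] / (a[0]·b[0]) = [27, 18, -18] / 9 = [3, 2, -2].
Expanding [3, -1, 3] (x) [3, -2, -1] (x) [3, 2, -2] reproduces all 27 entries of T, so T = [3, -1, 3] (x) [3, -2, -1] (x) [3, 2, -2] and rank(T) ≤ 1.
These bounds meet, so rank(T) = 1.

rank(T) = 1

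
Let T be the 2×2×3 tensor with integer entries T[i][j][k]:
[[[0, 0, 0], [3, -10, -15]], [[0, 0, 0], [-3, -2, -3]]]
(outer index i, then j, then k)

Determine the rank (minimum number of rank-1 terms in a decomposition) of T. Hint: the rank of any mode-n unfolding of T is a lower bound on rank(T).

Lower bound: the mode-3 unfolding of T (rows indexed by k, columns by (i,j) = (0,0), (0,1), (1,0), (1,1)) is [[0, 3, 0, -3], [0, -10, 0, -2], [0, -15, 0, -3]].
There the 2×2 minor on rows k ∈ {0, 1}, columns (i,j) ∈ {(0,1), (1,1)} is det [[3, -3], [-10, -2]] = -36 ≠ 0, so this unfolding has rank ≥ 2; CP rank is at least every unfolding rank, so rank(T) ≥ 2. (Unfolding ranks only ever bound the CP rank from below — rank(T) can be strictly larger than all of them — so the matching upper bound has to come from an explicit 2-term decomposition.)
Upper bound — finding two terms. Every mode-2 slice of T is a multiple of one matrix: T[:,j,:] = b[j]·M with b = (0, 1) and M = [[3, -10, -15], [-3, -2, -3]] (rows indexed by i, columns by k). So it suffices to write M as a sum of two rank-1 matrices.
Splitting M by its rows (i = 0, 1), M = (1, 0)(3, -10, -15)ᵀ + (0, 1)(-3, -2, -3)ᵀ.
Hence T = (1, 0) (x) (0, 1) (x) (3, -10, -15) + (0, 1) (x) (0, 1) (x) (-3, -2, -3), so rank(T) ≤ 2.
These bounds meet, so rank(T) = 2.

2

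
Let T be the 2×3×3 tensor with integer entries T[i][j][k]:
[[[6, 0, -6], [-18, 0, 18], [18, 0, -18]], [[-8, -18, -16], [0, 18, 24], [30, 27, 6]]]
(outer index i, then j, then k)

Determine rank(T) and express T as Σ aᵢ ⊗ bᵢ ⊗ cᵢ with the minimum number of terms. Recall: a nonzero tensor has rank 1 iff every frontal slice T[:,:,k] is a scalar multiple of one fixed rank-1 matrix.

Lower bound: the mode-2 unfolding of T (rows indexed by j, columns by (i,k) = (0,0), (0,1), (0,2), (1,0), (1,1), (1,2)) is [[6, 0, -6, -8, -18, -16], [-18, 0, 18, 0, 18, 24], [18, 0, -18, 30, 27, 6]].
There the 2×2 minor on rows j ∈ {0, 1}, columns (i,k) ∈ {(0,0), (1,0)} is det [[6, -8], [-18, 0]] = -144 ≠ 0, so this unfolding has rank ≥ 2; CP rank is at least every unfolding rank, so rank(T) ≥ 2. (This is only a lower bound: in general the CP rank may exceed every unfolding rank, so we still need to exhibit 2 rank-1 terms summing to T.)
Upper bound — finding two terms. Write S_k = T[:,:,k] for the frontal slices: S₀ = [[6, -18, 18], [-8, 0, 30]], S₁ = [[0, 0, 0], [-18, 18, 27]], S₂ = [[-6, 18, -18], [-16, 24, 6]].
If T = a₁ ⊗ b₁ ⊗ c₁ + a₂ ⊗ b₂ ⊗ c₂ then each S_k = c₁[k]·a₁b₁ᵀ + c₂[k]·a₂b₂ᵀ. S₀ and S₁ are linearly independent, so a₁b₁ᵀ and a₂b₂ᵀ must span the same plane of matrices: they are the rank-1 matrices of the form x·S₀ + y·S₁.
The 2×2 minor of x·S₀ + y·S₁ on rows {0,1}, columns {0,1} is −144·x² − 216·xy = (-72)·(2·x + 3·y)(x), vanishing at (x:y) = (3:-2) and (0:1).
M₁ = 3·S₀ − 2·S₁ = [[18, -54, 54], [12, -36, 36]] = 6·[3, 2][1, -3, 3]ᵀ and M₂ = S₁ = [[0, 0, 0], [-18, 18, 27]] = (-9)·[0, 1][2, -2, -3]ᵀ, so take a₁ = [3, 2], b₁ = [1, -3, 3], a₂ = [0, 1], b₂ = [2, -2, -3].
Each slice is an integer combination of E₁ = a₁b₁ᵀ and E₂ = a₂b₂ᵀ: S₀ = 2·E₁ − 6·E₂, S₁ = −9·E₂, S₂ = −2·E₁ − 6·E₂; reading off coefficients, c₁ = [2, 0, -2] and c₂ = [-6, -9, -6].
Hence T = [3, 2] ⊗ [1, -3, 3] ⊗ [2, 0, -2] + [0, 1] ⊗ [2, -2, -3] ⊗ [-6, -9, -6], so rank(T) ≤ 2.
These bounds meet, so rank(T) = 2.
Check entry T[1,2,2] = 6: (2)·(3)·(-2) + (1)·(-3)·(-6) = 6.

rank(T) = 2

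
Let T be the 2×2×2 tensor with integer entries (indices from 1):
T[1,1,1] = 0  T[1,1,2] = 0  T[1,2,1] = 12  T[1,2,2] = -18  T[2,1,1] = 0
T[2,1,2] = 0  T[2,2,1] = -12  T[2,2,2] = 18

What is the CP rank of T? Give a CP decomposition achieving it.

Lower bound: T ≠ 0 (e.g. T[1,2,1] = 12), so rank(T) ≥ 1.
Upper bound: the mode-1 fibre T[:,2,1] = [12, -12] gives a = [1, -1] (primitive direction); the mode-2 fibre T[1,:,1] = [0, 12] gives b = [0, 1]; then c[k] = T[1,2,k] / (a[1]·b[2]) = [12, -18] / 1 = [12, -18].
Expanding [1, -1] ⊗ [0, 1] ⊗ [12, -18] reproduces all 8 entries of T, so T = [1, -1] ⊗ [0, 1] ⊗ [12, -18] and rank(T) ≤ 1.
These bounds meet, so rank(T) = 1.

rank(T) = 1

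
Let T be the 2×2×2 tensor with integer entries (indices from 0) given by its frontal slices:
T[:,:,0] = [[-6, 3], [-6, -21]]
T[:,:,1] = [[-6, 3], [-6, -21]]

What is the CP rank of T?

Lower bound: in the mode-1 unfolding of T (rows indexed by i, columns by (j,k)) the 2×2 minor on rows i ∈ {0, 1}, columns (j,k) ∈ {(0,0), (1,0)} is det [[-6, 3], [-6, -21]] = 144 ≠ 0, so that unfolding has rank ≥ 2 and hence rank(T) ≥ 2 (CP rank is at least every unfolding rank, though it can be larger).
Upper bound: T[:,:,k] = c[k]·M for every slice, with c = (1, 1) and M = [[-6, 3], [-6, -21]] (rows i, columns j).
Splitting M by its rows (i = 0, 1), M = (1, 0)(-6, 3)ᵀ + (0, 1)(-6, -21)ᵀ.
Hence T = (1, 0) ∘ (-6, 3) ∘ (1, 1) + (0, 1) ∘ (-6, -21) ∘ (1, 1), so rank(T) ≤ 2.
These bounds meet, so rank(T) = 2.

2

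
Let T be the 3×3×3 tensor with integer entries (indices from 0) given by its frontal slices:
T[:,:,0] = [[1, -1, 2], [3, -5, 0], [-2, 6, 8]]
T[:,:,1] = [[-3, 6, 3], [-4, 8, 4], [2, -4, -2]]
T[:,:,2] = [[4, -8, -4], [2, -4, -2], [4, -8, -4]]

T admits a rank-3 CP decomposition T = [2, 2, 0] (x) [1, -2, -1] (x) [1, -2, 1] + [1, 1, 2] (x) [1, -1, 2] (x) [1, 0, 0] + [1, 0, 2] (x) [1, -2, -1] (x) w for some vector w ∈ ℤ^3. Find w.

Subtract the known terms from T to get the rank-1 residual R = [1, 0, 2] (x) [1, -2, -1] (x) w, so R[i,j,k] = a[i]·b[j]·w[k]. Pick indices with nonzero a[0]·b[0] = (1)·(1) = 1. Only the fibre through (0,0,·) is needed: R[0,0,:] = T[0,0,:] − Σₗ aₗ[0]bₗ[0]cₗ = [1, -3, 4] − (2)·(1)·[1, -2, 1] − (1)·(1)·[1, 0, 0] = [-2, 1, 2]. Then w[k] = R[0,0,k] / 1 for each k, giving w = [-2, 1, 2] / 1 = [-2, 1, 2].

w = [-2, 1, 2]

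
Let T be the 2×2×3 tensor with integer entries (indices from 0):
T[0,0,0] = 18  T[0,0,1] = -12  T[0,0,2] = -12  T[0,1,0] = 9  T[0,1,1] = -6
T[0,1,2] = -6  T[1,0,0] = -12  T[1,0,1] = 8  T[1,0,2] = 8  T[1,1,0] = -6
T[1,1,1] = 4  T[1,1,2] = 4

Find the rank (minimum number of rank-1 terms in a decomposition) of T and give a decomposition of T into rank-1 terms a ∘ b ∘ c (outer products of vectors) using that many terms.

rank(T) = 1

Lower bound: T ≠ 0 (e.g. T[0,0,0] = 18), so rank(T) ≥ 1.
Upper bound: the mode-1 fibre T[:,0,0] = [18, -12] gives a = [3, -2] (primitive direction); the mode-2 fibre T[0,:,0] = [18, 9] gives b = [2, 1]; then c[k] = T[0,0,k] / (a[0]·b[0]) = [18, -12, -12] / 6 = [3, -2, -2].
Expanding [3, -2] ∘ [2, 1] ∘ [3, -2, -2] reproduces all 12 entries of T, so T = [3, -2] ∘ [2, 1] ∘ [3, -2, -2] and rank(T) ≤ 1.
These bounds meet, so rank(T) = 1.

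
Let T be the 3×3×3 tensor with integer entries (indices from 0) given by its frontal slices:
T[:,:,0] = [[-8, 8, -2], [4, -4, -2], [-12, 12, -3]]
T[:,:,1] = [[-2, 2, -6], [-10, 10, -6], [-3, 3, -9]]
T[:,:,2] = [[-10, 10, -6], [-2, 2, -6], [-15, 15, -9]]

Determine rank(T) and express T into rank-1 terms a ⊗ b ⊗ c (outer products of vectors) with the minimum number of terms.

Lower bound: in the mode-2 unfolding of T (rows indexed by j, columns by (i,k)) the 2×2 minor on rows j ∈ {0, 2}, columns (i,k) ∈ {(0,0), (0,1)} is det [[-8, -2], [-2, -6]] = 44 ≠ 0, so that unfolding has rank ≥ 2 and hence rank(T) ≥ 2 (CP rank is at least every unfolding rank, though it can be larger).
Upper bound: with S_k = T[:,:,k], the two rank-1 terms a₁b₁ᵀ, a₂b₂ᵀ are the rank-1 members of the pencil x·S₀ + y·S₁.
The 2×2 minor of x·S₀ + y·S₁ on rows {0,1}, columns {0,2} is 24·x² + 56·xy − 48·y² = 8·(x + 3·y)(3·x − 2·y), vanishing at (x:y) = (3:-1) and (2:3).
M₁ = 3·S₀ − S₁ = [[-22, 22, 0], [22, -22, 0], [-33, 33, 0]] = (-11)·[2, -2, 3][1, -1, 0]ᵀ and M₂ = 2·S₀ + 3·S₁ = [[-22, 22, -22], [-22, 22, -22], [-33, 33, -33]] = (-11)·[2, 2, 3][1, -1, 1]ᵀ, so take a₁ = [2, -2, 3], b₁ = [1, -1, 0], a₂ = [2, 2, 3], b₂ = [1, -1, 1].
Each slice is an integer combination of E₁ = a₁b₁ᵀ and E₂ = a₂b₂ᵀ: S₀ = −3·E₁ − E₂, S₁ = 2·E₁ − 3·E₂, S₂ = −2·E₁ − 3·E₂; reading off coefficients, c₁ = [-3, 2, -2] and c₂ = [-1, -3, -3].
Hence T = [2, -2, 3] ⊗ [1, -1, 0] ⊗ [-3, 2, -2] + [2, 2, 3] ⊗ [1, -1, 1] ⊗ [-1, -3, -3], so rank(T) ≤ 2.
These bounds meet, so rank(T) = 2.

rank(T) = 2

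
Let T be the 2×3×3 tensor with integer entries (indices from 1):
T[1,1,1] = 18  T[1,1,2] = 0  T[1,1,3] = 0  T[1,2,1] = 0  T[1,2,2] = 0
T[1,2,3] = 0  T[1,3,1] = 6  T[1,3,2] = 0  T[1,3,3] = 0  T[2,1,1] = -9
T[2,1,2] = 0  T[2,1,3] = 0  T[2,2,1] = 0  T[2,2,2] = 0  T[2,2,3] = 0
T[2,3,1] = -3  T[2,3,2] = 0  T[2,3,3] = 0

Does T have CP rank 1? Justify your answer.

If T = a (x) b (x) c then every fibre of T is a multiple of the corresponding factor, so read the factors off the fibres through the nonzero entry T[1,1,1] = 18.
The mode-1 fibre T[:,1,1] = [18, -9] gives a = (2, -1) (primitive direction); the mode-2 fibre T[1,:,1] = [18, 0, 6] gives b = (3, 0, 1); then c[k] = T[1,1,k] / (a[1]·b[1]) = [18, 0, 0] / 6 = (3, 0, 0).
Expanding (2, -1) (x) (3, 0, 1) (x) (3, 0, 0) reproduces all 18 entries of T, so T = (2, -1) (x) (3, 0, 1) (x) (3, 0, 0) and rank(T) ≤ 1.
Equivalently every frontal slice T[:,:,k] is c[k] times the rank-1 matrix (2, -1) (x) (3, 0, 1). So T has rank 1 (it is nonzero).

Yes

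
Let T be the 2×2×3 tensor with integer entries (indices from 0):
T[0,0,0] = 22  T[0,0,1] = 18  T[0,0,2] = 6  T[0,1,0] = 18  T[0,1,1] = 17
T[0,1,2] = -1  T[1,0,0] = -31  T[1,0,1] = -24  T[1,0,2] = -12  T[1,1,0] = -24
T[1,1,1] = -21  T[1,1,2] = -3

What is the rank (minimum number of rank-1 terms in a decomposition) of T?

Lower bound: the mode-3 unfolding of T (rows indexed by k, columns by (i,j) = (0,0), (0,1), (1,0), (1,1)) is [[22, 18, -31, -24], [18, 17, -24, -21], [6, -1, -12, -3]].
There the 2×2 minor on rows k ∈ {0, 1}, columns (i,j) ∈ {(0,0), (0,1)} is det [[22, 18], [18, 17]] = 50 ≠ 0, so this unfolding has rank ≥ 2; CP rank is at least every unfolding rank, so rank(T) ≥ 2. (Flattening ranks never certify an upper bound on CP rank; for that we must actually write T with 2 rank-1 terms.)
Upper bound — finding two terms. Write S_k = T[:,:,k] for the frontal slices: S₀ = [[22, 18], [-31, -24]], S₁ = [[18, 17], [-24, -21]], S₂ = [[6, -1], [-12, -3]].
If T = a₁ ⊗ b₁ ⊗ c₁ + a₂ ⊗ b₂ ⊗ c₂ then each S_k = c₁[k]·a₁b₁ᵀ + c₂[k]·a₂b₂ᵀ. S₀ and S₁ are linearly independent, so a₁b₁ᵀ and a₂b₂ᵀ must span the same plane of matrices: they are the rank-1 matrices of the form x·S₀ + y·S₁.
det(x·S₀ + y·S₁) is 30·x² + 65·xy + 30·y² = 5·(2·x + 3·y)(3·x + 2·y), vanishing at (x:y) = (3:-2) and (2:-3).
M₁ = 3·S₀ − 2·S₁ = [[30, 20], [-45, -30]] = 5·(2, -3)(3, 2)ᵀ and M₂ = 2·S₀ − 3·S₁ = [[-10, -15], [10, 15]] = (-5)·(1, -1)(2, 3)ᵀ, so take a₁ = (2, -3), b₁ = (3, 2), a₂ = (1, -1), b₂ = (2, 3).
Each slice is an integer combination of E₁ = a₁b₁ᵀ and E₂ = a₂b₂ᵀ: S₀ = 3·E₁ + 2·E₂, S₁ = 2·E₁ + 3·E₂, S₂ = 2·E₁ − 3·E₂; reading off coefficients, c₁ = (3, 2, 2) and c₂ = (2, 3, -3).
Hence T = (2, -3) ⊗ (3, 2) ⊗ (3, 2, 2) + (1, -1) ⊗ (2, 3) ⊗ (2, 3, -3), so rank(T) ≤ 2.
These bounds meet, so rank(T) = 2.
Check entry T[0,1,0] = 18: (2)·(2)·(3) + (1)·(3)·(2) = 18.

2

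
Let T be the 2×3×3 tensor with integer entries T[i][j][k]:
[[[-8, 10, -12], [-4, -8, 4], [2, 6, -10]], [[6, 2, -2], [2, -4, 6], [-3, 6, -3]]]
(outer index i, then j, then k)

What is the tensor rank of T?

3

Lower bound: the mode-3 unfolding of T (rows indexed by k, columns by (i,j) = (0,0), (0,1), (0,2), (1,0), (1,1), (1,2)) is [[-8, -4, 2, 6, 2, -3], [10, -8, 6, 2, -4, 6], [-12, 4, -10, -2, 6, -3]].
There the 3×3 minor on rows k ∈ {0, 1, 2}, columns (i,j) ∈ {(0,0), (0,1), (0,2)} is det [[-8, -4, 2], [10, -8, 6], [-12, 4, -10]] = -672 ≠ 0, so this unfolding has rank ≥ 3; CP rank is at least every unfolding rank, so rank(T) ≥ 3. (This is only a lower bound: in general the CP rank may exceed every unfolding rank, so we still need to exhibit 3 rank-1 terms summing to T.)
Upper bound: T is a sum of 3 rank-1 terms, T = [1, -1] ⊗ [1, 0, -1] ⊗ [-4, 2, 0] + [2, -1] ⊗ [2, 2, 1] ⊗ [-1, 0, -1] + [2, 1] ⊗ [1, -1, 1] ⊗ [0, 4, -4] (written with every a and b primitive with positive leading entry and the scale carried by c; CP decompositions are not unique, and this one is verified by expanding entrywise), so rank(T) ≤ 3.
These bounds meet, so rank(T) = 3.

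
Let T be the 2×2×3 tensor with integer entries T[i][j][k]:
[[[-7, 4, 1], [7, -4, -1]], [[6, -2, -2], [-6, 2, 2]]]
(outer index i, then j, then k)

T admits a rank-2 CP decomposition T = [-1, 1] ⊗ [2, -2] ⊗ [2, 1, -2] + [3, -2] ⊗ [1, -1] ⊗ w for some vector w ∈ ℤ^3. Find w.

Subtract the known terms from T to get the rank-1 residual R = [3, -2] ⊗ [1, -1] ⊗ w, so R[i,j,k] = a[i]·b[j]·w[k]. Pick indices with nonzero a[0]·b[0] = (3)·(1) = 3. Only the fibre through (0,0,·) is needed: R[0,0,:] = T[0,0,:] − Σₗ aₗ[0]bₗ[0]cₗ = [-7, 4, 1] − (-1)·(2)·[2, 1, -2] = [-3, 6, -3]. Then w[k] = R[0,0,k] / 3 for each k, giving w = [-3, 6, -3] / 3 = [-1, 2, -1].

w = [-1, 2, -1]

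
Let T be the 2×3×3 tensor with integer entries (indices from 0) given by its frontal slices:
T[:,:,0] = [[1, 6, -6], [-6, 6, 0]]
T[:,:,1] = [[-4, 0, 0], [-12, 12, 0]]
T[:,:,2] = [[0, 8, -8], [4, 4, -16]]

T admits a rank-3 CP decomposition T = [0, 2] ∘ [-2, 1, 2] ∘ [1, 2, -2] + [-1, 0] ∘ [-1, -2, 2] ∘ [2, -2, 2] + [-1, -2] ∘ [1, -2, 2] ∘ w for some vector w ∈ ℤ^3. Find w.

Subtract the known terms from T to get the rank-1 residual R = [-1, -2] ∘ [1, -2, 2] ∘ w, so R[i,j,k] = a[i]·b[j]·w[k]. Pick indices with nonzero a[0]·b[0] = (-1)·(1) = -1. Only the fibre through (0,0,·) is needed: R[0,0,:] = T[0,0,:] − Σₗ aₗ[0]bₗ[0]cₗ = [1, -4, 0] − (0)·(-2)·[1, 2, -2] − (-1)·(-1)·[2, -2, 2] = [-1, -2, -2]. Then w[k] = R[0,0,k] / -1 for each k, giving w = [-1, -2, -2] / -1 = [1, 2, 2].

w = [1, 2, 2]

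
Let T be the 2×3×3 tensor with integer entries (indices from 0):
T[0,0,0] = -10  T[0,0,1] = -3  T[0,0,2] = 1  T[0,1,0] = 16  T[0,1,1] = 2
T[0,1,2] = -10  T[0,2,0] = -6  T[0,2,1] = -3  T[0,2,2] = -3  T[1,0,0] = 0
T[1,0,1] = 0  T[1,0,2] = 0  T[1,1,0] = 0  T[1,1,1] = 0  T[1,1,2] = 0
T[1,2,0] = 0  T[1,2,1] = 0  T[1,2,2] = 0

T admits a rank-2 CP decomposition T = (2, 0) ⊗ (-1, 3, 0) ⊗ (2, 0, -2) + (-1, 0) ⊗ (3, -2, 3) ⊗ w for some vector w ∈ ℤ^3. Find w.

w = (2, 1, 1)

Subtract the known terms from T to get the rank-1 residual R = (-1, 0) ⊗ (3, -2, 3) ⊗ w, so R[i,j,k] = a[i]·b[j]·w[k]. Pick indices with nonzero a[0]·b[0] = (-1)·(3) = -3. Only the fibre through (0,0,·) is needed: R[0,0,:] = T[0,0,:] − Σₗ aₗ[0]bₗ[0]cₗ = [-10, -3, 1] − (2)·(-1)·(2, 0, -2) = [-6, -3, -3]. Then w[k] = R[0,0,k] / -3 for each k, giving w = [-6, -3, -3] / -3 = (2, 1, 1).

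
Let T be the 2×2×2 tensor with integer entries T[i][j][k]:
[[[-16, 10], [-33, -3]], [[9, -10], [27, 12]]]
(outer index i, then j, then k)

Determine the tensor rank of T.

Lower bound: the mode-1 unfolding of T (rows indexed by i, columns by (j,k) = (0,0), (0,1), (1,0), (1,1)) is [[-16, 10, -33, -3], [9, -10, 27, 12]].
There the 2×2 minor on rows i ∈ {0, 1}, columns (j,k) ∈ {(0,0), (0,1)} is det [[-16, 10], [9, -10]] = 70 ≠ 0, so this unfolding has rank ≥ 2; CP rank is at least every unfolding rank, so rank(T) ≥ 2. (Unfolding ranks only ever bound the CP rank from below — rank(T) can be strictly larger than all of them — so the matching upper bound has to come from an explicit 2-term decomposition.)
Upper bound — finding two terms. Write S_k = T[:,:,k] for the frontal slices: S₀ = [[-16, -33], [9, 27]], S₁ = [[10, -3], [-10, 12]].
If T = a₁ ⊗ b₁ ⊗ c₁ + a₂ ⊗ b₂ ⊗ c₂ then each S_k = c₁[k]·a₁b₁ᵀ + c₂[k]·a₂b₂ᵀ. S₀ and S₁ are linearly independent, so a₁b₁ᵀ and a₂b₂ᵀ must span the same plane of matrices: they are the rank-1 matrices of the form x·S₀ + y·S₁.
det(x·S₀ + y·S₁) is −135·x² − 225·xy + 90·y² = (-45)·(x + 2·y)(3·x − y), vanishing at (x:y) = (2:-1) and (1:3).
M₁ = 2·S₀ − S₁ = [[-42, -63], [28, 42]] = (-7)·[3, -2][2, 3]ᵀ and M₂ = S₀ + 3·S₁ = [[14, -42], [-21, 63]] = 7·[2, -3][1, -3]ᵀ, so take a₁ = [3, -2], b₁ = [2, 3], a₂ = [2, -3], b₂ = [1, -3].
Each slice is an integer combination of E₁ = a₁b₁ᵀ and E₂ = a₂b₂ᵀ: S₀ = −3·E₁ + E₂, S₁ = E₁ + 2·E₂; reading off coefficients, c₁ = [-3, 1] and c₂ = [1, 2].
Hence T = [3, -2] ⊗ [2, 3] ⊗ [-3, 1] + [2, -3] ⊗ [1, -3] ⊗ [1, 2], so rank(T) ≤ 2.
These bounds meet, so rank(T) = 2.

2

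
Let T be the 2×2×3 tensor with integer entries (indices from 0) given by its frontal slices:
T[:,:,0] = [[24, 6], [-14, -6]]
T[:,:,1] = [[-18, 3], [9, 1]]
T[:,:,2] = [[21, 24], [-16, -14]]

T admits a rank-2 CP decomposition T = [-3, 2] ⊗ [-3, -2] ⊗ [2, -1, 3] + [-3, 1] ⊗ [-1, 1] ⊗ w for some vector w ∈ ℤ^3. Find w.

w = [2, -3, -2]

Subtract the known terms from T to get the rank-1 residual R = [-3, 1] ⊗ [-1, 1] ⊗ w, so R[i,j,k] = a[i]·b[j]·w[k]. Pick indices with nonzero a[0]·b[0] = (-3)·(-1) = 3. Only the fibre through (0,0,·) is needed: R[0,0,:] = T[0,0,:] − Σₗ aₗ[0]bₗ[0]cₗ = [24, -18, 21] − (-3)·(-3)·[2, -1, 3] = [6, -9, -6]. Then w[k] = R[0,0,k] / 3 for each k, giving w = [6, -9, -6] / 3 = [2, -3, -2].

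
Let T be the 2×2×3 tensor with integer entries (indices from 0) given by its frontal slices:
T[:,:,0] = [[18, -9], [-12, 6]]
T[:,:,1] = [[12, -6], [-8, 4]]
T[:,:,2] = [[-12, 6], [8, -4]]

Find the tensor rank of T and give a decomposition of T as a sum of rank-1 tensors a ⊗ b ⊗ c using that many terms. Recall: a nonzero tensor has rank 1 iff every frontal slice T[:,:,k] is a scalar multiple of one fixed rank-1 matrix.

Lower bound: T ≠ 0 (e.g. T[0,0,0] = 18), so rank(T) ≥ 1.
Upper bound: if T = a ⊗ b ⊗ c then every fibre of T is a multiple of the corresponding factor, so read the factors off the fibres through the nonzero entry T[0,0,0] = 18.
The mode-1 fibre T[:,0,0] = [18, -12] gives a = [3, -2] (primitive direction); the mode-2 fibre T[0,:,0] = [18, -9] gives b = [2, -1]; then c[k] = T[0,0,k] / (a[0]·b[0]) = [18, 12, -12] / 6 = [3, 2, -2].
Expanding [3, -2] ⊗ [2, -1] ⊗ [3, 2, -2] reproduces all 12 entries of T, so T = [3, -2] ⊗ [2, -1] ⊗ [3, 2, -2] and rank(T) ≤ 1.
These bounds meet, so rank(T) = 1.

rank(T) = 1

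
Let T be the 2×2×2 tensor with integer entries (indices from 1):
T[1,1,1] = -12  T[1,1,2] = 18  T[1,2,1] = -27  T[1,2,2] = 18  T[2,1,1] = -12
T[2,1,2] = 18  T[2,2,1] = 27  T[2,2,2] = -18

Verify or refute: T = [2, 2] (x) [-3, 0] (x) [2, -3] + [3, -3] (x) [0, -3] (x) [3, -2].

Yes

Reconstruct entrywise from the claimed factors. For example, T[1,2,1] = -27 and Σₗ aₗ[1]bₗ[2]cₗ[1] = (2)·(0)·(2) + (3)·(-3)·(3) = -27; checking all 8 entries, every one matches. The claim holds.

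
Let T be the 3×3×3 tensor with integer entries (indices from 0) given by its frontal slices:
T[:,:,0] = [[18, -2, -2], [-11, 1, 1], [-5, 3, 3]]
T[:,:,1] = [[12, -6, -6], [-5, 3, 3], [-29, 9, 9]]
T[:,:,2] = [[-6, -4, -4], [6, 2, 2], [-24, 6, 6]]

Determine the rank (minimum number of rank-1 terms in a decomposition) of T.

Lower bound: the mode-1 unfolding of T (rows indexed by i, columns by (j,k) = (0,0), (0,1), (0,2), (1,0), (1,1), (1,2), (2,0), (2,1), (2,2)) is [[18, 12, -6, -2, -6, -4, -2, -6, -4], [-11, -5, 6, 1, 3, 2, 1, 3, 2], [-5, -29, -24, 3, 9, 6, 3, 9, 6]].
There the 2×2 minor on rows i ∈ {0, 1}, columns (j,k) ∈ {(0,0), (0,1)} is det [[18, 12], [-11, -5]] = 42 ≠ 0, so this unfolding has rank ≥ 2; CP rank is at least every unfolding rank, so rank(T) ≥ 2. (This is only a lower bound: in general the CP rank may exceed every unfolding rank, so we still need to exhibit 2 rank-1 terms summing to T.)
Upper bound — finding two terms. Write S_k = T[:,:,k] for the frontal slices: S₀ = [[18, -2, -2], [-11, 1, 1], [-5, 3, 3]], S₁ = [[12, -6, -6], [-5, 3, 3], [-29, 9, 9]], S₂ = [[-6, -4, -4], [6, 2, 2], [-24, 6, 6]].
If T = a₁ ⊗ b₁ ⊗ c₁ + a₂ ⊗ b₂ ⊗ c₂ then each S_k = c₁[k]·a₁b₁ᵀ + c₂[k]·a₂b₂ᵀ. S₀ and S₁ are linearly independent, so a₁b₁ᵀ and a₂b₂ᵀ must span the same plane of matrices: they are the rank-1 matrices of the form x·S₀ + y·S₁.
The 2×2 minor of x·S₀ + y·S₁ on rows {0,1}, columns {0,1} is −4·x² − 10·xy + 6·y² = (-2)·(x + 3·y)(2·x − y), vanishing at (x:y) = (3:-1) and (1:2).
M₁ = 3·S₀ − S₁ = [[42, 0, 0], [-28, 0, 0], [14, 0, 0]] = 14·[3, -2, 1][1, 0, 0]ᵀ and M₂ = S₀ + 2·S₁ = [[42, -14, -14], [-21, 7, 7], [-63, 21, 21]] = 7·[2, -1, -3][3, -1, -1]ᵀ, so take a₁ = [3, -2, 1], b₁ = [1, 0, 0], a₂ = [2, -1, -3], b₂ = [3, -1, -1].
Each slice is an integer combination of E₁ = a₁b₁ᵀ and E₂ = a₂b₂ᵀ: S₀ = 4·E₁ + E₂, S₁ = −2·E₁ + 3·E₂, S₂ = −6·E₁ + 2·E₂; reading off coefficients, c₁ = [4, -2, -6] and c₂ = [1, 3, 2].
Hence T = [3, -2, 1] ⊗ [1, 0, 0] ⊗ [4, -2, -6] + [2, -1, -3] ⊗ [3, -1, -1] ⊗ [1, 3, 2], so rank(T) ≤ 2.
These bounds meet, so rank(T) = 2.

2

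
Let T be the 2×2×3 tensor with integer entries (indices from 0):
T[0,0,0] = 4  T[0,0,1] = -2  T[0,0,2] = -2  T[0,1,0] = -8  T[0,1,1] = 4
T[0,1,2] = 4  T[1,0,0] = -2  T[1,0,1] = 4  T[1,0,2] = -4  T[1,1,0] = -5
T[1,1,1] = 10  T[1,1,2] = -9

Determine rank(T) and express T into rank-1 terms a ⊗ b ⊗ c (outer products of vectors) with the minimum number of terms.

rank(T) = 3

Lower bound: the mode-3 unfolding of T (rows indexed by k, columns by (i,j) = (0,0), (0,1), (1,0), (1,1)) is [[4, -8, -2, -5], [-2, 4, 4, 10], [-2, 4, -4, -9]].
There the 3×3 minor on rows k ∈ {0, 1, 2}, columns (i,j) ∈ {(0,0), (1,0), (1,1)} is det [[4, -2, -5], [-2, 4, 10], [-2, -4, -9]] = 12 ≠ 0, so this unfolding has rank ≥ 3; CP rank is at least every unfolding rank, so rank(T) ≥ 3. (This is only a lower bound: in general the CP rank may exceed every unfolding rank, so we still need to exhibit 3 rank-1 terms summing to T.)
Upper bound: T is a sum of 3 rank-1 terms, T = [0, 1] ⊗ [0, 1] ⊗ [-1, 2, -1] + [0, 1] ⊗ [1, 2] ⊗ [-2, 4, -4] + [1, 0] ⊗ [1, -2] ⊗ [4, -2, -2] (one valid choice — decompositions are not unique — normalised so each a, b is primitive with positive first nonzero entry; check it by expanding all entries), so rank(T) ≤ 3.
These bounds meet, so rank(T) = 3.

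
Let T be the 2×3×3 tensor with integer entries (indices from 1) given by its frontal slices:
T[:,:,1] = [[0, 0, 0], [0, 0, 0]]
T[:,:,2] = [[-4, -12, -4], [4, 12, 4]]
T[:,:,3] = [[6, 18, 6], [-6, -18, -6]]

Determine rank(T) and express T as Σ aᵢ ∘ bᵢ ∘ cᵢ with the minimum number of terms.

rank(T) = 1

Lower bound: T ≠ 0 (e.g. T[1,1,2] = -4), so rank(T) ≥ 1.
Upper bound: if T = a ∘ b ∘ c then every fibre of T is a multiple of the corresponding factor, so read the factors off the fibres through the nonzero entry T[1,1,2] = -4.
The mode-1 fibre T[:,1,2] = [-4, 4] gives a = [1, -1] (primitive direction); the mode-2 fibre T[1,:,2] = [-4, -12, -4] gives b = [1, 3, 1]; then c[k] = T[1,1,k] / (a[1]·b[1]) = [0, -4, 6] / 1 = [0, -4, 6].
Expanding [1, -1] ∘ [1, 3, 1] ∘ [0, -4, 6] reproduces all 18 entries of T, so T = [1, -1] ∘ [1, 3, 1] ∘ [0, -4, 6] and rank(T) ≤ 1.
These bounds meet, so rank(T) = 1.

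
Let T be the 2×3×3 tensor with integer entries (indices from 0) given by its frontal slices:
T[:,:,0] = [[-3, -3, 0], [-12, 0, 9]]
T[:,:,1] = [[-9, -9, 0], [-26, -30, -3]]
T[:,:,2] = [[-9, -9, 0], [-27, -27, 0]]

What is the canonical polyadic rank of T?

Lower bound: in the mode-2 unfolding of T (rows indexed by j, columns by (i,k)) the 2×2 minor on rows j ∈ {0, 1}, columns (i,k) ∈ {(0,0), (1,0)} is det [[-3, -12], [-3, 0]] = -36 ≠ 0, so that unfolding has rank ≥ 2 and hence rank(T) ≥ 2 (CP rank is at least every unfolding rank, though it can be larger).
Upper bound: with S_k = T[:,:,k], the two rank-1 terms a₁b₁ᵀ, a₂b₂ᵀ are the rank-1 members of the pencil x·S₀ + y·S₁.
The 2×2 minor of x·S₀ + y·S₁ on rows {0,1}, columns {0,1} is −36·x² − 96·xy + 36·y² = (-12)·(x + 3·y)(3·x − y), vanishing at (x:y) = (3:-1) and (1:3).
M₁ = 3·S₀ − S₁ = [[0, 0, 0], [-10, 30, 30]] = (-10)·(0, 1)(1, -3, -3)ᵀ and M₂ = S₀ + 3·S₁ = [[-30, -30, 0], [-90, -90, 0]] = (-30)·(1, 3)(1, 1, 0)ᵀ, so take a₁ = (0, 1), b₁ = (1, -3, -3), a₂ = (1, 3), b₂ = (1, 1, 0).
Each slice is an integer combination of E₁ = a₁b₁ᵀ and E₂ = a₂b₂ᵀ: S₀ = −3·E₁ − 3·E₂, S₁ = E₁ − 9·E₂, S₂ = −9·E₂; reading off coefficients, c₁ = (-3, 1, 0) and c₂ = (-3, -9, -9).
Hence T = (0, 1) ⊗ (1, -3, -3) ⊗ (-3, 1, 0) + (1, 3) ⊗ (1, 1, 0) ⊗ (-3, -9, -9), so rank(T) ≤ 2.
These bounds meet, so rank(T) = 2.

2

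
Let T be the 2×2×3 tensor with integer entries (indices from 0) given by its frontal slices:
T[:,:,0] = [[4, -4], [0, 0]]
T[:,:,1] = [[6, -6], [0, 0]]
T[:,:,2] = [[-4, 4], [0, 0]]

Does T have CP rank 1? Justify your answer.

Yes

If T = a ⊗ b ⊗ c then every fibre of T is a multiple of the corresponding factor, so read the factors off the fibres through the nonzero entry T[0,0,0] = 4.
The mode-1 fibre T[:,0,0] = [4, 0] gives a = [1, 0] (primitive direction); the mode-2 fibre T[0,:,0] = [4, -4] gives b = [1, -1]; then c[k] = T[0,0,k] / (a[0]·b[0]) = [4, 6, -4] / 1 = [4, 6, -4].
Expanding [1, 0] ⊗ [1, -1] ⊗ [4, 6, -4] reproduces all 12 entries of T, so T = [1, 0] ⊗ [1, -1] ⊗ [4, 6, -4] and rank(T) ≤ 1.
Equivalently every frontal slice T[:,:,k] is c[k] times the rank-1 matrix [1, 0] ⊗ [1, -1]. So T has rank 1 (it is nonzero).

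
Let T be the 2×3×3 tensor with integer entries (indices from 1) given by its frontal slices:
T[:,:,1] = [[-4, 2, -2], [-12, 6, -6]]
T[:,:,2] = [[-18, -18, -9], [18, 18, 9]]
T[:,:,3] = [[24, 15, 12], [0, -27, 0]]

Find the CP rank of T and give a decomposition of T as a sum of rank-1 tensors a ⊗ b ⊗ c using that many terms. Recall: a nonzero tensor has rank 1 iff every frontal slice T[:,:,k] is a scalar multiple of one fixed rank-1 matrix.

rank(T) = 2

Lower bound: in the mode-2 unfolding of T (rows indexed by j, columns by (i,k)) the 2×2 minor on rows j ∈ {1, 2}, columns (i,k) ∈ {(1,1), (1,2)} is det [[-4, -18], [2, -18]] = 108 ≠ 0, so that unfolding has rank ≥ 2 and hence rank(T) ≥ 2 (CP rank is at least every unfolding rank, though it can be larger).
Upper bound: with S_k = T[:,:,k], the two rank-1 terms a₁b₁ᵀ, a₂b₂ᵀ are the rank-1 members of the pencil x·S₁ + y·S₂.
The 2×2 minor of x·S₁ + y·S₂ on rows {1,2}, columns {1,2} is −432·xy = (-432)·(y)(x), vanishing at (x:y) = (1:0) and (0:1).
M₁ = S₁ = [[-4, 2, -2], [-12, 6, -6]] = (-2)·(1, 3)(2, -1, 1)ᵀ and M₂ = S₂ = [[-18, -18, -9], [18, 18, 9]] = (-9)·(1, -1)(2, 2, 1)ᵀ, so take a₁ = (1, 3), b₁ = (2, -1, 1), a₂ = (1, -1), b₂ = (2, 2, 1).
Each slice is an integer combination of E₁ = a₁b₁ᵀ and E₂ = a₂b₂ᵀ: S₁ = −2·E₁, S₂ = −9·E₂, S₃ = 3·E₁ + 9·E₂; reading off coefficients, c₁ = (-2, 0, 3) and c₂ = (0, -9, 9).
Hence T = (1, 3) ⊗ (2, -1, 1) ⊗ (-2, 0, 3) + (1, -1) ⊗ (2, 2, 1) ⊗ (0, -9, 9), so rank(T) ≤ 2.
These bounds meet, so rank(T) = 2.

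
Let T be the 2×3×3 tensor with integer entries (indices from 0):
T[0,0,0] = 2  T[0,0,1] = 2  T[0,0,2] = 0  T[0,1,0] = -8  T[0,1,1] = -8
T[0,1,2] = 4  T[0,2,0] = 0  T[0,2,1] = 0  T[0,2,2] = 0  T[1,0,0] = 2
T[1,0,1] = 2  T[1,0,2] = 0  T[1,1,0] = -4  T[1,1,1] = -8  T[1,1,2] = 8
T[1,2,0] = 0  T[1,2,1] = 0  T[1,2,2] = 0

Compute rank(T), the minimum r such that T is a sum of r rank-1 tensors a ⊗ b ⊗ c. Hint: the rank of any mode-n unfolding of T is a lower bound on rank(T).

3

Lower bound: the mode-3 unfolding of T (rows indexed by k, columns by (i,j) = (0,0), (0,1), (0,2), (1,0), (1,1), (1,2)) is [[2, -8, 0, 2, -4, 0], [2, -8, 0, 2, -8, 0], [0, 4, 0, 0, 8, 0]].
There the 3×3 minor on rows k ∈ {0, 1, 2}, columns (i,j) ∈ {(0,0), (0,1), (1,1)} is det [[2, -8, -4], [2, -8, -8], [0, 4, 8]] = 32 ≠ 0, so this unfolding has rank ≥ 3; CP rank is at least every unfolding rank, so rank(T) ≥ 3. (Flattening ranks never certify an upper bound on CP rank; for that we must actually write T with 3 rank-1 terms.)
Upper bound: T is a sum of 3 rank-1 terms, T = [1, 1] ⊗ [0, 1, 0] ⊗ [-8, -4, 0] + [1, 1] ⊗ [1, -2, 0] ⊗ [2, 2, 0] + [1, 2] ⊗ [0, 1, 0] ⊗ [4, 0, 4] (written with every a and b primitive with positive leading entry and the scale carried by c; CP decompositions are not unique, and this one is verified by expanding entrywise), so rank(T) ≤ 3.
These bounds meet, so rank(T) = 3.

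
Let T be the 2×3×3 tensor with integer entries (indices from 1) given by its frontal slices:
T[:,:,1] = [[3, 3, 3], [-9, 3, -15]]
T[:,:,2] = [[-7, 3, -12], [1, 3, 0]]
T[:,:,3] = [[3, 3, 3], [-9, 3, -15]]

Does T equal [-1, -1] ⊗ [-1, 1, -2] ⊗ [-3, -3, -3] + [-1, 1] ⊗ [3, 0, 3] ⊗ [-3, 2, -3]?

No

Reconstruct entry (1,1,1) from the claimed factors: Σₗ aₗ[1]bₗ[1]cₗ[1] = (-1)·(-1)·(-3) + (-1)·(3)·(-3) = 6, but T[1,1,1] = 3. The claim is false.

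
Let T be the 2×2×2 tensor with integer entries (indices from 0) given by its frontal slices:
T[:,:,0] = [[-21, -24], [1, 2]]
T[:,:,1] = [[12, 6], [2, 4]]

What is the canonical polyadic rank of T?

2

Lower bound: the mode-3 unfolding of T (rows indexed by k, columns by (i,j) = (0,0), (0,1), (1,0), (1,1)) is [[-21, -24, 1, 2], [12, 6, 2, 4]].
There the 2×2 minor on rows k ∈ {0, 1}, columns (i,j) ∈ {(0,0), (0,1)} is det [[-21, -24], [12, 6]] = 162 ≠ 0, so this unfolding has rank ≥ 2; CP rank is at least every unfolding rank, so rank(T) ≥ 2. (Unfolding ranks only ever bound the CP rank from below — rank(T) can be strictly larger than all of them — so the matching upper bound has to come from an explicit 2-term decomposition.)
Upper bound — finding two terms. Write S_k = T[:,:,k] for the frontal slices: S₀ = [[-21, -24], [1, 2]], S₁ = [[12, 6], [2, 4]].
If T = a₁ ⊗ b₁ ⊗ c₁ + a₂ ⊗ b₂ ⊗ c₂ then each S_k = c₁[k]·a₁b₁ᵀ + c₂[k]·a₂b₂ᵀ. S₀ and S₁ are linearly independent, so a₁b₁ᵀ and a₂b₂ᵀ must span the same plane of matrices: they are the rank-1 matrices of the form x·S₀ + y·S₁.
det(x·S₀ + y·S₁) is −18·x² − 18·xy + 36·y² = (-18)·(x + 2·y)(x − y), vanishing at (x:y) = (2:-1) and (1:1).
M₁ = 2·S₀ − S₁ = [[-54, -54], [0, 0]] = (-54)·[1, 0][1, 1]ᵀ and M₂ = S₀ + S₁ = [[-9, -18], [3, 6]] = (-3)·[3, -1][1, 2]ᵀ, so take a₁ = [1, 0], b₁ = [1, 1], a₂ = [3, -1], b₂ = [1, 2].
Each slice is an integer combination of E₁ = a₁b₁ᵀ and E₂ = a₂b₂ᵀ: S₀ = −18·E₁ − E₂, S₁ = 18·E₁ − 2·E₂; reading off coefficients, c₁ = [-18, 18] and c₂ = [-1, -2].
Hence T = [1, 0] ⊗ [1, 1] ⊗ [-18, 18] + [3, -1] ⊗ [1, 2] ⊗ [-1, -2], so rank(T) ≤ 2.
These bounds meet, so rank(T) = 2.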